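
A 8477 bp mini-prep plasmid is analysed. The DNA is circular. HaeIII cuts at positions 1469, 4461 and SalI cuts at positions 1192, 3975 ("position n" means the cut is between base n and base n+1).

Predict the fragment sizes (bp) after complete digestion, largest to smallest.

Combined cut positions (sorted): 1192, 1469, 3975, 4461.
Circular molecule, 4 cuts → 4 fragments:
  1469 − 1192 = 277 bp
  3975 − 1469 = 2506 bp
  4461 − 3975 = 486 bp
  wrap: 8477 − 4461 + 1192 = 5208 bp
Sorted largest to smallest: 5208, 2506, 486, 277 bp.

5208, 2506, 486, 277 bp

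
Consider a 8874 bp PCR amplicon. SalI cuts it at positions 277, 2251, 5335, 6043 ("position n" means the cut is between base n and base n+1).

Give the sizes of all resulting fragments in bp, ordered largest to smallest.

Linear molecule, 4 cuts → 5 fragments:
  277 − 0 = 277 bp
  2251 − 277 = 1974 bp
  5335 − 2251 = 3084 bp
  6043 − 5335 = 708 bp
  8874 − 6043 = 2831 bp
Sorted largest to smallest: 3084, 2831, 1974, 708, 277 bp.

3084, 2831, 1974, 708, 277 bp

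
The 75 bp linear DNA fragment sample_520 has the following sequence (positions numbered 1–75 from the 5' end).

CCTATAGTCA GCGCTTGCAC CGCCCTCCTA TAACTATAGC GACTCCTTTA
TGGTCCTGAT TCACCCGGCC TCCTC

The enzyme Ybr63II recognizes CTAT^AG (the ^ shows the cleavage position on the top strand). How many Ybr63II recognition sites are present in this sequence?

CTATAG occurs starting at positions 2, 34.
Ybr63II cuts at 2 sites.

2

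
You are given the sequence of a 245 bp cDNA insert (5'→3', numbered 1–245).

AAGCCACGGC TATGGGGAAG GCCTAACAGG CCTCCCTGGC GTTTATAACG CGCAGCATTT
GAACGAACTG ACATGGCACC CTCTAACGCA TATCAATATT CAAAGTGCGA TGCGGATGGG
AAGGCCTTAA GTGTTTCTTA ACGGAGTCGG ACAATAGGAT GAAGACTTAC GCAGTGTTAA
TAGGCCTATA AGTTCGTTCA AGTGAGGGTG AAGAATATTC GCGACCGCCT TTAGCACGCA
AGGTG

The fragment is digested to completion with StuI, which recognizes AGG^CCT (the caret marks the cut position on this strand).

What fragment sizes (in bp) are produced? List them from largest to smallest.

StuI sites (AGGCCT) start at positions 19, 28, 122, 182.
StuI cuts after base 3 of each site, so after positions 21, 30, 124, 184.
Linear molecule, 4 cuts → 5 fragments:
  1–21 → 21 bp
  22–30 → 9 bp
  31–124 → 94 bp
  125–184 → 60 bp
  185–245 → 61 bp
Sorted largest to smallest: 94, 61, 60, 21, 9 bp.

94, 61, 60, 21, 9 bp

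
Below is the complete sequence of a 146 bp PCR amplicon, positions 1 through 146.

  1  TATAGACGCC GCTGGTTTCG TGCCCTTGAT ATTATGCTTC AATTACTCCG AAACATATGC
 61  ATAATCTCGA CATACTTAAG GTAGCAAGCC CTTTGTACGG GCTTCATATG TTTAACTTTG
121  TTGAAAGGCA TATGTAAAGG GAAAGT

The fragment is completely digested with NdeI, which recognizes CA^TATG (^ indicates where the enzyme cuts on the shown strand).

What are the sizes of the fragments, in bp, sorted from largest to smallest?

NdeI sites (CATATG) start at positions 54, 105, 129.
NdeI cuts after base 2 of each site, so after positions 55, 106, 130.
Linear molecule, 3 cuts → 4 fragments:
  1–55 → 55 bp
  56–106 → 51 bp
  107–130 → 24 bp
  131–146 → 16 bp
Sorted largest to smallest: 55, 51, 24, 16 bp.

55, 51, 24, 16 bp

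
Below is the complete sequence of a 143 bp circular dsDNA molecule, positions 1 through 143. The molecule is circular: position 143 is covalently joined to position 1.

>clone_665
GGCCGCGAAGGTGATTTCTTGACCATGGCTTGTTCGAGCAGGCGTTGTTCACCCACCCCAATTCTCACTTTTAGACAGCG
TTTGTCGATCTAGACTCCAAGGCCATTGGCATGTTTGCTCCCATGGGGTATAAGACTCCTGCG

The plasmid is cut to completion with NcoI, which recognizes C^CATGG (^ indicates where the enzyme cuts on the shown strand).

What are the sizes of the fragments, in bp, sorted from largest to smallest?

98, 45 bp

NcoI sites (CCATGG) start at positions 23, 121.
NcoI cuts after the first base of each site, so after positions 23, 121.
Circular molecule, 2 cuts → 2 fragments:
  24–121 → 98 bp
  122–143 then 1–23 → 22 + 23 = 45 bp
Sorted largest to smallest: 98, 45 bp.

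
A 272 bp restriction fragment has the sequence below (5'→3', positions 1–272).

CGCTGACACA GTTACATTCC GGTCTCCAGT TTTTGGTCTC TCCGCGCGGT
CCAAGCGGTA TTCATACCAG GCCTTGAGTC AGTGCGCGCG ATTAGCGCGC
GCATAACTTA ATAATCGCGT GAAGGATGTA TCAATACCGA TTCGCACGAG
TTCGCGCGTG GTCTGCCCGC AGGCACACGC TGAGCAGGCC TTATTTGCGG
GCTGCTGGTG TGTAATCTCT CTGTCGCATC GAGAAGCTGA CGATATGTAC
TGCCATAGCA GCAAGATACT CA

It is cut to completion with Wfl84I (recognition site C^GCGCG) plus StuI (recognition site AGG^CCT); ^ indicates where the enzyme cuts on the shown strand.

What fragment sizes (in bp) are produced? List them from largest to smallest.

84, 57, 43, 35, 28, 14, 11 bp

Wfl84I sites (CGCGCG) start at positions 43, 85, 96, 153.
Wfl84I cuts after the first base of each site, so after positions 43, 85, 96, 153.
StuI sites (AGGCCT) start at positions 69, 186.
StuI cuts after base 3 of each site, so after positions 71, 188.
Combined cut positions: 43, 71, 85, 96, 153, 188.
Linear molecule, 6 cuts → 7 fragments:
  1–43 → 43 bp
  44–71 → 28 bp
  72–85 → 14 bp
  86–96 → 11 bp
  97–153 → 57 bp
  154–188 → 35 bp
  189–272 → 84 bp
Sorted largest to smallest: 84, 57, 43, 35, 28, 14, 11 bp.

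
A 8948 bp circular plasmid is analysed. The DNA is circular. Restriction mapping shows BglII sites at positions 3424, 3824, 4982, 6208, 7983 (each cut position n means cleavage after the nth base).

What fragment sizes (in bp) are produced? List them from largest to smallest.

Circular molecule, 5 cuts → 5 fragments:
  3824 − 3424 = 400 bp
  4982 − 3824 = 1158 bp
  6208 − 4982 = 1226 bp
  7983 − 6208 = 1775 bp
  wrap: 8948 − 7983 + 3424 = 4389 bp
Sorted largest to smallest: 4389, 1775, 1226, 1158, 400 bp.

4389, 1775, 1226, 1158, 400 bp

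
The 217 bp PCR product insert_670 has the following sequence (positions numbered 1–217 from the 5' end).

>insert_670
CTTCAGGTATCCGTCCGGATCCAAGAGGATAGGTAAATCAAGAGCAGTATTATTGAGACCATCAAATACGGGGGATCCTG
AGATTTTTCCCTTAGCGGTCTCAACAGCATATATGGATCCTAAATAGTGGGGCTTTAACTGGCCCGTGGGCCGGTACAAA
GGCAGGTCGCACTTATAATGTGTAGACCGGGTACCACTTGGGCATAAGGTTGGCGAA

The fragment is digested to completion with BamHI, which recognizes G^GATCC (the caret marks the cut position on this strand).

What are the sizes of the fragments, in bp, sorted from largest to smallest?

102, 56, 42, 17 bp

BamHI sites (GGATCC) start at positions 17, 73, 115.
BamHI cuts after the first base of each site, so after positions 17, 73, 115.
Linear molecule, 3 cuts → 4 fragments:
  1–17 → 17 bp
  18–73 → 56 bp
  74–115 → 42 bp
  116–217 → 102 bp
Sorted largest to smallest: 102, 56, 42, 17 bp.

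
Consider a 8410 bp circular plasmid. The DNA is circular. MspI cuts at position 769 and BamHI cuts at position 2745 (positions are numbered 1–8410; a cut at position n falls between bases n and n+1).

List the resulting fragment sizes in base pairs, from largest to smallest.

Combined cut positions (sorted): 769, 2745.
Circular molecule, 2 cuts → 2 fragments:
  2745 − 769 = 1976 bp
  wrap: 8410 − 2745 + 769 = 6434 bp
Sorted largest to smallest: 6434, 1976 bp.

6434, 1976 bp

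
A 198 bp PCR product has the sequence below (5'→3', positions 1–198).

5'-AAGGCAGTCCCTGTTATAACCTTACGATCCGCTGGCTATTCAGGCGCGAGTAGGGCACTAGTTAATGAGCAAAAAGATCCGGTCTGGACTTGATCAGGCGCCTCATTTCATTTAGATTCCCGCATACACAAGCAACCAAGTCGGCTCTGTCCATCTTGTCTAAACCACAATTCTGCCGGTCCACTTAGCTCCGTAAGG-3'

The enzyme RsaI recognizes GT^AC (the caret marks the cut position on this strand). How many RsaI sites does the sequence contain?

No occurrence of GTAC is present in the sequence.
RsaI does not cut: 0 sites.

0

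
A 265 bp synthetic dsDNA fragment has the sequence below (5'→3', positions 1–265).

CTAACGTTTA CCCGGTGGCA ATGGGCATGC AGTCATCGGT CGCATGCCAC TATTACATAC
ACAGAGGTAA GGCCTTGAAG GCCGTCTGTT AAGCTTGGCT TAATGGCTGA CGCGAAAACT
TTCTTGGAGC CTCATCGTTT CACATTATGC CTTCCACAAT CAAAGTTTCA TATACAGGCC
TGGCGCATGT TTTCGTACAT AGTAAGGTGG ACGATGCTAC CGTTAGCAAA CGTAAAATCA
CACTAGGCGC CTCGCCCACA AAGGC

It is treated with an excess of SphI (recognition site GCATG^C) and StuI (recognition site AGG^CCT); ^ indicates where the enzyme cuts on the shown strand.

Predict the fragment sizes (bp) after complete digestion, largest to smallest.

106, 87, 29, 26, 17 bp

SphI sites (GCATGC) start at positions 25, 42.
SphI cuts after base 5 of each site (before the last base), so after positions 29, 46.
StuI sites (AGGCCT) start at positions 70, 176.
StuI cuts after base 3 of each site, so after positions 72, 178.
Combined cut positions: 29, 46, 72, 178.
Linear molecule, 4 cuts → 5 fragments:
  1–29 → 29 bp
  30–46 → 17 bp
  47–72 → 26 bp
  73–178 → 106 bp
  179–265 → 87 bp
Sorted largest to smallest: 106, 87, 29, 26, 17 bp.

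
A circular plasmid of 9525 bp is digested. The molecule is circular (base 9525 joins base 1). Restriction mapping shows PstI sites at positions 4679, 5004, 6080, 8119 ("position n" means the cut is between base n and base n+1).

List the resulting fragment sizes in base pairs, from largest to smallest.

6085, 2039, 1076, 325 bp

Circular molecule, 4 cuts → 4 fragments:
  5004 − 4679 = 325 bp
  6080 − 5004 = 1076 bp
  8119 − 6080 = 2039 bp
  wrap: 9525 − 8119 + 4679 = 6085 bp
Sorted largest to smallest: 6085, 2039, 1076, 325 bp.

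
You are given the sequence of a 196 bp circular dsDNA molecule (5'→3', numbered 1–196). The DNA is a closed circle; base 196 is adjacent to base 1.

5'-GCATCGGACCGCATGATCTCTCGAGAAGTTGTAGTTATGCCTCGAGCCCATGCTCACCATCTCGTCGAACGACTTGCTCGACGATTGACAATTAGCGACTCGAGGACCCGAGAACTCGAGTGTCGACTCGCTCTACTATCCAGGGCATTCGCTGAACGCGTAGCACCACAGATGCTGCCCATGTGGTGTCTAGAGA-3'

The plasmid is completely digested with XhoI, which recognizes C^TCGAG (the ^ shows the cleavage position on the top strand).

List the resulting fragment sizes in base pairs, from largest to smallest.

XhoI sites (CTCGAG) start at positions 20, 41, 99, 115.
XhoI cuts after the first base of each site, so after positions 20, 41, 99, 115.
Circular molecule, 4 cuts → 4 fragments:
  21–41 → 21 bp
  42–99 → 58 bp
  100–115 → 16 bp
  116–196 then 1–20 → 81 + 20 = 101 bp
Sorted largest to smallest: 101, 58, 21, 16 bp.

101, 58, 21, 16 bp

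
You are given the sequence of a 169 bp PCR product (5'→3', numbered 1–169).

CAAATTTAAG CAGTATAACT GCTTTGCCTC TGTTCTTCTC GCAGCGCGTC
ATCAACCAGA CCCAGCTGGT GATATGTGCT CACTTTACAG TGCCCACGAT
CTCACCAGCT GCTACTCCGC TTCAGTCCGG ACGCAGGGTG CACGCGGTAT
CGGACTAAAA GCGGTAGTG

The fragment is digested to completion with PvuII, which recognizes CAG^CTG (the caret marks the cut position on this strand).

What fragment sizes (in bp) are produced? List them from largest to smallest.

65, 61, 43 bp

PvuII sites (CAGCTG) start at positions 63, 106.
PvuII cuts after base 3 of each site, so after positions 65, 108.
Linear molecule, 2 cuts → 3 fragments:
  1–65 → 65 bp
  66–108 → 43 bp
  109–169 → 61 bp
Sorted largest to smallest: 65, 61, 43 bp.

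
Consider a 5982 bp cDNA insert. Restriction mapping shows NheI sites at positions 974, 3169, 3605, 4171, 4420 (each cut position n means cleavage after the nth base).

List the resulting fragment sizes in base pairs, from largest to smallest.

2195, 1562, 974, 566, 436, 249 bp

Linear molecule, 5 cuts → 6 fragments:
  974 − 0 = 974 bp
  3169 − 974 = 2195 bp
  3605 − 3169 = 436 bp
  4171 − 3605 = 566 bp
  4420 − 4171 = 249 bp
  5982 − 4420 = 1562 bp
Sorted largest to smallest: 2195, 1562, 974, 566, 436, 249 bp.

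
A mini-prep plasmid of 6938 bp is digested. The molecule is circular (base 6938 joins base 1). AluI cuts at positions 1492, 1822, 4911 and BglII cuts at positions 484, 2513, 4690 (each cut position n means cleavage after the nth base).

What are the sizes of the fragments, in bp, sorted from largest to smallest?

2511, 2177, 1008, 691, 330, 221 bp

Combined cut positions (sorted): 484, 1492, 1822, 2513, 4690, 4911.
Circular molecule, 6 cuts → 6 fragments:
  1492 − 484 = 1008 bp
  1822 − 1492 = 330 bp
  2513 − 1822 = 691 bp
  4690 − 2513 = 2177 bp
  4911 − 4690 = 221 bp
  wrap: 6938 − 4911 + 484 = 2511 bp
Sorted largest to smallest: 2511, 2177, 1008, 691, 330, 221 bp.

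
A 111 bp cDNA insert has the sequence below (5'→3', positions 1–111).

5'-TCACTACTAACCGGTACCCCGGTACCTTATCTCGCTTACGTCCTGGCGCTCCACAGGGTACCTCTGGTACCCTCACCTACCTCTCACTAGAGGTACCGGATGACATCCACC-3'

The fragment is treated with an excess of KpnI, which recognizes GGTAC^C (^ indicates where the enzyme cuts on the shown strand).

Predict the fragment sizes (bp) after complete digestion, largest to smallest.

KpnI sites (GGTACC) start at positions 13, 21, 57, 66, 92.
KpnI cuts after base 5 of each site (before the last base), so after positions 17, 25, 61, 70, 96.
Linear molecule, 5 cuts → 6 fragments:
  1–17 → 17 bp
  18–25 → 8 bp
  26–61 → 36 bp
  62–70 → 9 bp
  71–96 → 26 bp
  97–111 → 15 bp
Sorted largest to smallest: 36, 26, 17, 15, 9, 8 bp.

36, 26, 17, 15, 9, 8 bp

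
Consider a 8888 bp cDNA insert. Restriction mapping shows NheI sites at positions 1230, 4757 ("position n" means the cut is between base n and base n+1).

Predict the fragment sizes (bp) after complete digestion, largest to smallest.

Linear molecule, 2 cuts → 3 fragments:
  1230 − 0 = 1230 bp
  4757 − 1230 = 3527 bp
  8888 − 4757 = 4131 bp
Sorted largest to smallest: 4131, 3527, 1230 bp.

4131, 3527, 1230 bp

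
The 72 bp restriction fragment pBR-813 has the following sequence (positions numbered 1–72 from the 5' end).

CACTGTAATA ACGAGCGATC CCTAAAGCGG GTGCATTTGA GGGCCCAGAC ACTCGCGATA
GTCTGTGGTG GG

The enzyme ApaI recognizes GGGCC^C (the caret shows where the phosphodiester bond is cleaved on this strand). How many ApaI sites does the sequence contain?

1

GGGCCC occurs starting at position 41.
ApaI cuts at 1 site.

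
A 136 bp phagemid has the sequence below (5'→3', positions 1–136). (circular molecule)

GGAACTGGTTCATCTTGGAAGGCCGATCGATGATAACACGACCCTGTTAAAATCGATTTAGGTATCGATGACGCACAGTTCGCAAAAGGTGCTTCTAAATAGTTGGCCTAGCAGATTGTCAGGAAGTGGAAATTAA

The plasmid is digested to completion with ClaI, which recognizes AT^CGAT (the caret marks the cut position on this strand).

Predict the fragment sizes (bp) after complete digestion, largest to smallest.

ClaI sites (ATCGAT) start at positions 26, 52, 64.
ClaI cuts after base 2 of each site, so after positions 27, 53, 65.
Circular molecule, 3 cuts → 3 fragments:
  28–53 → 26 bp
  54–65 → 12 bp
  66–136 then 1–27 → 71 + 27 = 98 bp
Sorted largest to smallest: 98, 26, 12 bp.

98, 26, 12 bp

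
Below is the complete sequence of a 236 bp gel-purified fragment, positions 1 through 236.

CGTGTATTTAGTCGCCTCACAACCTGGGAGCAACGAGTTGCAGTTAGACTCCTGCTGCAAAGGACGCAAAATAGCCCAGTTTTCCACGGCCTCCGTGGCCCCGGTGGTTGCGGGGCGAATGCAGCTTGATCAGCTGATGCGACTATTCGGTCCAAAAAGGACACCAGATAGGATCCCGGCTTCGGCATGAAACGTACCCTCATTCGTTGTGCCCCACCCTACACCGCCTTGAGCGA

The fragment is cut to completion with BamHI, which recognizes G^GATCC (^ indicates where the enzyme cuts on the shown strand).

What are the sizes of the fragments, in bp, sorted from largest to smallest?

The BamHI site (GGATCC) starts at position 171.
BamHI cuts after the first base of each site, so after position 171.
Linear molecule, 1 cut → 2 fragments:
  1–171 → 171 bp
  172–236 → 65 bp
Sorted largest to smallest: 171, 65 bp.

171, 65 bp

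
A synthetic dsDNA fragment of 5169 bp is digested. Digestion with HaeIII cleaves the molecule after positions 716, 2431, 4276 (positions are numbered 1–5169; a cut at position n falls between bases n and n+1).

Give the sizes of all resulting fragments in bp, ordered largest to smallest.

Linear molecule, 3 cuts → 4 fragments:
  716 − 0 = 716 bp
  2431 − 716 = 1715 bp
  4276 − 2431 = 1845 bp
  5169 − 4276 = 893 bp
Sorted largest to smallest: 1845, 1715, 893, 716 bp.

1845, 1715, 893, 716 bp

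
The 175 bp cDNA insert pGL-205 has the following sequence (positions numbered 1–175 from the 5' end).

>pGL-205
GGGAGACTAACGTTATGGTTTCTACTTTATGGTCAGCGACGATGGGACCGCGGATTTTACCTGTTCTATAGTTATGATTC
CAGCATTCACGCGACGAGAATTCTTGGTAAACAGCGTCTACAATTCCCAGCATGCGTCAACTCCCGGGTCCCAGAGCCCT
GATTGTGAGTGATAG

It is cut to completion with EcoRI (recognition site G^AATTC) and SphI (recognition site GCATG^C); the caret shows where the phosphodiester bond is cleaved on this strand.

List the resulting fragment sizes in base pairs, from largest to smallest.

98, 41, 36 bp

The EcoRI site (GAATTC) starts at position 98.
EcoRI cuts after the first base of each site, so after position 98.
The SphI site (GCATGC) starts at position 130.
SphI cuts after base 5 of each site (before the last base), so after position 134.
Combined cut positions: 98, 134.
Linear molecule, 2 cuts → 3 fragments:
  1–98 → 98 bp
  99–134 → 36 bp
  135–175 → 41 bp
Sorted largest to smallest: 98, 41, 36 bp.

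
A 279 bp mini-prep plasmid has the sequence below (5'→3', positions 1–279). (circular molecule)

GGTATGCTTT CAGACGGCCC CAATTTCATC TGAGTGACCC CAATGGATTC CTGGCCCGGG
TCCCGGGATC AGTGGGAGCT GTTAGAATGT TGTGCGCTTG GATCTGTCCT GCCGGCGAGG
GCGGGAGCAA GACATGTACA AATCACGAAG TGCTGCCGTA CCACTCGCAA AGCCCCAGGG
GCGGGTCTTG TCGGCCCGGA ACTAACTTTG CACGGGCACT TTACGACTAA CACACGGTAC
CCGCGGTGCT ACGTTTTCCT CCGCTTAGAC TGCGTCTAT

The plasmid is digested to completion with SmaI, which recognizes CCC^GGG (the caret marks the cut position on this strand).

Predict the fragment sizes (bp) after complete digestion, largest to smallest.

272, 7 bp

SmaI sites (CCCGGG) start at positions 55, 62.
SmaI cuts after base 3 of each site, so after positions 57, 64.
Circular molecule, 2 cuts → 2 fragments:
  58–64 → 7 bp
  65–279 then 1–57 → 215 + 57 = 272 bp
Sorted largest to smallest: 272, 7 bp.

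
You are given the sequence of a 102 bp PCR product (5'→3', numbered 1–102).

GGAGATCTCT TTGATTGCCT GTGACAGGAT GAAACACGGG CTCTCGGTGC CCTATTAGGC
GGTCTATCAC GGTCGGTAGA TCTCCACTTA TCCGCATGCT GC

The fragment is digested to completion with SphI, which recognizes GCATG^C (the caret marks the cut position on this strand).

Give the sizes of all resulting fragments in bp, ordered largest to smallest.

The SphI site (GCATGC) starts at position 94.
SphI cuts after base 5 of each site (before the last base), so after position 98.
Linear molecule, 1 cut → 2 fragments:
  1–98 → 98 bp
  99–102 → 4 bp
Sorted largest to smallest: 98, 4 bp.

98, 4 bp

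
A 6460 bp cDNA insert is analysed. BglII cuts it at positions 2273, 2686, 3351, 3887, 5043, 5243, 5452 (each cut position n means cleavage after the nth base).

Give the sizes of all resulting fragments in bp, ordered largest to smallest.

2273, 1156, 1008, 665, 536, 413, 209, 200 bp

Linear molecule, 7 cuts → 8 fragments:
  2273 − 0 = 2273 bp
  2686 − 2273 = 413 bp
  3351 − 2686 = 665 bp
  3887 − 3351 = 536 bp
  5043 − 3887 = 1156 bp
  5243 − 5043 = 200 bp
  5452 − 5243 = 209 bp
  6460 − 5452 = 1008 bp
Sorted largest to smallest: 2273, 1156, 1008, 665, 536, 413, 209, 200 bp.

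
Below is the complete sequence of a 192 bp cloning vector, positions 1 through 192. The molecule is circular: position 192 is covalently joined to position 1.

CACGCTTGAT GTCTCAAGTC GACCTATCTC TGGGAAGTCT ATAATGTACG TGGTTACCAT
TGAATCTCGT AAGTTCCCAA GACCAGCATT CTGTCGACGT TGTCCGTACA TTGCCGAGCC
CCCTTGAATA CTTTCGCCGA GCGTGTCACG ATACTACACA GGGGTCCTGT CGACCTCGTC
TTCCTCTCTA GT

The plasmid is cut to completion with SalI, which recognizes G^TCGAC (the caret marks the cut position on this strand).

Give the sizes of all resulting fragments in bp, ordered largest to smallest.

76, 75, 41 bp

SalI sites (GTCGAC) start at positions 18, 93, 169.
SalI cuts after the first base of each site, so after positions 18, 93, 169.
Circular molecule, 3 cuts → 3 fragments:
  19–93 → 75 bp
  94–169 → 76 bp
  170–192 then 1–18 → 23 + 18 = 41 bp
Sorted largest to smallest: 76, 75, 41 bp.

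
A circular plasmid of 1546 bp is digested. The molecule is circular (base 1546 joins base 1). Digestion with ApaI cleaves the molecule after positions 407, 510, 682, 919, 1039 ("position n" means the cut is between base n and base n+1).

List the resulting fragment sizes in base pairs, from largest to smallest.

914, 237, 172, 120, 103 bp

Circular molecule, 5 cuts → 5 fragments:
  510 − 407 = 103 bp
  682 − 510 = 172 bp
  919 − 682 = 237 bp
  1039 − 919 = 120 bp
  wrap: 1546 − 1039 + 407 = 914 bp
Sorted largest to smallest: 914, 237, 172, 120, 103 bp.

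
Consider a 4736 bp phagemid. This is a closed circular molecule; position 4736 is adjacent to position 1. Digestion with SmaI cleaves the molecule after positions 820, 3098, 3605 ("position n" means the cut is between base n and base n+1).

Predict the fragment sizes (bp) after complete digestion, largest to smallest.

2278, 1951, 507 bp

Circular molecule, 3 cuts → 3 fragments:
  3098 − 820 = 2278 bp
  3605 − 3098 = 507 bp
  wrap: 4736 − 3605 + 820 = 1951 bp
Sorted largest to smallest: 2278, 1951, 507 bp.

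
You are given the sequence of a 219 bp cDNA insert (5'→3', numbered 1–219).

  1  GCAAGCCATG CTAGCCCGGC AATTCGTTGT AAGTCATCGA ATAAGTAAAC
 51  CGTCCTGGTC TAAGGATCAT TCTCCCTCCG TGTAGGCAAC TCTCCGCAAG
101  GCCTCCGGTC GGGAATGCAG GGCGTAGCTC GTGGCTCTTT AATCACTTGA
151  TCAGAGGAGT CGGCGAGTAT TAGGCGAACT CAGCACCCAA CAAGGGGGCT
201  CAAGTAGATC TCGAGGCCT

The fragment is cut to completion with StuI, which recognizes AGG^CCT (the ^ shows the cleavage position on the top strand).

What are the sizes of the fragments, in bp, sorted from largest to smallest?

StuI sites (AGGCCT) start at positions 99, 214.
StuI cuts after base 3 of each site, so after positions 101, 216.
Linear molecule, 2 cuts → 3 fragments:
  1–101 → 101 bp
  102–216 → 115 bp
  217–219 → 3 bp
Sorted largest to smallest: 115, 101, 3 bp.

115, 101, 3 bp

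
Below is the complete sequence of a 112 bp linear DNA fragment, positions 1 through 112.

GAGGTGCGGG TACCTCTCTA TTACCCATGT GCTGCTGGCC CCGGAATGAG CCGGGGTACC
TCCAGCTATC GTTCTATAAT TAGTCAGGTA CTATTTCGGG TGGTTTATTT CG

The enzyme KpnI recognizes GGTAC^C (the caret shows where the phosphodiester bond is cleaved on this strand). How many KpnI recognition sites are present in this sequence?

2

GGTACC occurs starting at positions 9, 55.
KpnI cuts at 2 sites.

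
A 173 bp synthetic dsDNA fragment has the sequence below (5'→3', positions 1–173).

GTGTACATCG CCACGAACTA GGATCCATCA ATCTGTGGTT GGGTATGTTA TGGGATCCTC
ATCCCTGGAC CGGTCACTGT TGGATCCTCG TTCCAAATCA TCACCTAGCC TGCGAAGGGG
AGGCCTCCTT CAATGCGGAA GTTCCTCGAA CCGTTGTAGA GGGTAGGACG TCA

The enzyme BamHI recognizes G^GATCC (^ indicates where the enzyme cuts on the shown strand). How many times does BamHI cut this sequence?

3

GGATCC occurs starting at positions 21, 53, 82.
BamHI cuts at 3 sites.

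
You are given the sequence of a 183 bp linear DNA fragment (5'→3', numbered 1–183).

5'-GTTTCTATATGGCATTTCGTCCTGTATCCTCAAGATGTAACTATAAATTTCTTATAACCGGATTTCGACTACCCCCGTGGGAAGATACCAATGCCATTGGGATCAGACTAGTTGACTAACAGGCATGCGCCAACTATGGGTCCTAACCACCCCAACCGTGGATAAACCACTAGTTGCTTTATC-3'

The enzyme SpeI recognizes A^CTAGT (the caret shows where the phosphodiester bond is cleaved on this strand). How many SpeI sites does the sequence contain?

2

ACTAGT occurs starting at positions 107, 169.
SpeI cuts at 2 sites.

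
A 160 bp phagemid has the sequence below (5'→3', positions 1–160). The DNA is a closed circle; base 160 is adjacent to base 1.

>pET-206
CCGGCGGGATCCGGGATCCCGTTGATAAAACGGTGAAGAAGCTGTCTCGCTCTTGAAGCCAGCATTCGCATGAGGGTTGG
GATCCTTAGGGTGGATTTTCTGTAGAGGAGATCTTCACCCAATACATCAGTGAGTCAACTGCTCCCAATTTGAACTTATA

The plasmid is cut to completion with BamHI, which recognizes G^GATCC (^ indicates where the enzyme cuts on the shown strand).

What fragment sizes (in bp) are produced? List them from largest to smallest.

BamHI sites (GGATCC) start at positions 7, 14, 80.
BamHI cuts after the first base of each site, so after positions 7, 14, 80.
Circular molecule, 3 cuts → 3 fragments:
  8–14 → 7 bp
  15–80 → 66 bp
  81–160 then 1–7 → 80 + 7 = 87 bp
Sorted largest to smallest: 87, 66, 7 bp.

87, 66, 7 bp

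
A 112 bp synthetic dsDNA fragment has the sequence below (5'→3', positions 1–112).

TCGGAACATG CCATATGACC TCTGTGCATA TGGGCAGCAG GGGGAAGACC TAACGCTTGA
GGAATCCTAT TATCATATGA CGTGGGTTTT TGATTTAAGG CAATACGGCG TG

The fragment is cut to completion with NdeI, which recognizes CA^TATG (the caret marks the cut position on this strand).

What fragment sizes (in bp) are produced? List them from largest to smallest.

47, 37, 15, 13 bp

NdeI sites (CATATG) start at positions 12, 27, 74.
NdeI cuts after base 2 of each site, so after positions 13, 28, 75.
Linear molecule, 3 cuts → 4 fragments:
  1–13 → 13 bp
  14–28 → 15 bp
  29–75 → 47 bp
  76–112 → 37 bp
Sorted largest to smallest: 47, 37, 15, 13 bp.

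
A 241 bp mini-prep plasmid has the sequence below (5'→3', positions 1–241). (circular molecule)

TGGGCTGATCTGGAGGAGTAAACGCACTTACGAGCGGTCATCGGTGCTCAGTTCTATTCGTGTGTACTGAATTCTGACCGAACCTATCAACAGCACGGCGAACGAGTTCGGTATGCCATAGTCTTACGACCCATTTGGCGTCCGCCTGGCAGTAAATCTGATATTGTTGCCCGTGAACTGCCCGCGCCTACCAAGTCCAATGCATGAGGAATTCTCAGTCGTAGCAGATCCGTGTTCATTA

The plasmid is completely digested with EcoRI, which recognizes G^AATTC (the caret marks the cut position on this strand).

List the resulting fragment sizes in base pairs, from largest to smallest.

EcoRI sites (GAATTC) start at positions 69, 209.
EcoRI cuts after the first base of each site, so after positions 69, 209.
Circular molecule, 2 cuts → 2 fragments:
  70–209 → 140 bp
  210–241 then 1–69 → 32 + 69 = 101 bp
Sorted largest to smallest: 140, 101 bp.

140, 101 bp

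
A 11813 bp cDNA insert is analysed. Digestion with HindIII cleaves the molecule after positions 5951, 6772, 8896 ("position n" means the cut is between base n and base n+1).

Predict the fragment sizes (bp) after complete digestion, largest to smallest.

Linear molecule, 3 cuts → 4 fragments:
  5951 − 0 = 5951 bp
  6772 − 5951 = 821 bp
  8896 − 6772 = 2124 bp
  11813 − 8896 = 2917 bp
Sorted largest to smallest: 5951, 2917, 2124, 821 bp.

5951, 2917, 2124, 821 bp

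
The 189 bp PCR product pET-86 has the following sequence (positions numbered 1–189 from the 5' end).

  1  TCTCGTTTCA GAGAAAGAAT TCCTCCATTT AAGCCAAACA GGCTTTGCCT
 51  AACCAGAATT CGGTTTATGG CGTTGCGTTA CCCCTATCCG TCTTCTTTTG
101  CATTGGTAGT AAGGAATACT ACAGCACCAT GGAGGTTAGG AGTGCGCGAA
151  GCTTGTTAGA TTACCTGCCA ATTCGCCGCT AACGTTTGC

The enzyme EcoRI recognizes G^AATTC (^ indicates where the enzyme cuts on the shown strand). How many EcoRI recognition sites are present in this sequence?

GAATTC occurs starting at positions 17, 56.
EcoRI cuts at 2 sites.

2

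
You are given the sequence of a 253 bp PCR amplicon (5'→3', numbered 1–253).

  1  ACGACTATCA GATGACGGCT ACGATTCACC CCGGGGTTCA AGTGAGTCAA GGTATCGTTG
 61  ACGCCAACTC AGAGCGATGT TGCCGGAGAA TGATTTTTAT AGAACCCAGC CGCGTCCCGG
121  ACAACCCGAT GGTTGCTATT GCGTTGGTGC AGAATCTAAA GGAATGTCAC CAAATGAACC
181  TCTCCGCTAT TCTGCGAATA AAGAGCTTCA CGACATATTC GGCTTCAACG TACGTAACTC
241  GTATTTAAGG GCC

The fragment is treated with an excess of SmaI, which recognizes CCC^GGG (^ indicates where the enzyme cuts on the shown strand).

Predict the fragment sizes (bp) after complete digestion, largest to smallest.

221, 32 bp

The SmaI site (CCCGGG) starts at position 30.
SmaI cuts after base 3 of each site, so after position 32.
Linear molecule, 1 cut → 2 fragments:
  1–32 → 32 bp
  33–253 → 221 bp
Sorted largest to smallest: 221, 32 bp.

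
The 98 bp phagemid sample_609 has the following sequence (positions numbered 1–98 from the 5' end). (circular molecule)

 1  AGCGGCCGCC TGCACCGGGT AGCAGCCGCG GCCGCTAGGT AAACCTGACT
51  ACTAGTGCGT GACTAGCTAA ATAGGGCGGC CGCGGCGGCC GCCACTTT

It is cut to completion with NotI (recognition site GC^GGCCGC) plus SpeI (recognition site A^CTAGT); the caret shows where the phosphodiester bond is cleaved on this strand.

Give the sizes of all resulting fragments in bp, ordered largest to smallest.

26, 26, 22, 15, 9 bp

NotI sites (GCGGCCGC) start at positions 2, 28, 76, 85.
NotI cuts after base 2 of each site, so after positions 3, 29, 77, 86.
The SpeI site (ACTAGT) starts at position 51.
SpeI cuts after the first base of each site, so after position 51.
Combined cut positions: 3, 29, 51, 77, 86.
Circular molecule, 5 cuts → 5 fragments:
  4–29 → 26 bp
  30–51 → 22 bp
  52–77 → 26 bp
  78–86 → 9 bp
  87–98 then 1–3 → 12 + 3 = 15 bp
Sorted largest to smallest: 26, 26, 22, 15, 9 bp.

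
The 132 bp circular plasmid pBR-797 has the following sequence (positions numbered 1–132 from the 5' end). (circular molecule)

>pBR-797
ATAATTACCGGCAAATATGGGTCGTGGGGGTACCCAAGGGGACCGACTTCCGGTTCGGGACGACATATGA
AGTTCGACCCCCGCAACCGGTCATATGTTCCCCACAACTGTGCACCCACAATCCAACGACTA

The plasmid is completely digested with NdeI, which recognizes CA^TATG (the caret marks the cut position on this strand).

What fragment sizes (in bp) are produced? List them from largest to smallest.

104, 28 bp

NdeI sites (CATATG) start at positions 64, 92.
NdeI cuts after base 2 of each site, so after positions 65, 93.
Circular molecule, 2 cuts → 2 fragments:
  66–93 → 28 bp
  94–132 then 1–65 → 39 + 65 = 104 bp
Sorted largest to smallest: 104, 28 bp.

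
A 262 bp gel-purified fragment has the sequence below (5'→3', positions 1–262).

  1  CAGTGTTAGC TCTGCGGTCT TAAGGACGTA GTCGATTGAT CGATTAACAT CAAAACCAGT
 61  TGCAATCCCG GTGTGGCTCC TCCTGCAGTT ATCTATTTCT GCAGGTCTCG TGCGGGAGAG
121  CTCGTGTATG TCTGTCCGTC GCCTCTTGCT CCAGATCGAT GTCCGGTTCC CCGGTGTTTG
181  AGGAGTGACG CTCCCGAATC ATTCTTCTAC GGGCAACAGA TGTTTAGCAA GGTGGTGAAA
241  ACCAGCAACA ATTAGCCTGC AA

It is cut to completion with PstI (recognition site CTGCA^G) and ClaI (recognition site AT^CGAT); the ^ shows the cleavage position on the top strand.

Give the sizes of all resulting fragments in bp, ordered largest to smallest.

PstI sites (CTGCAG) start at positions 83, 99.
PstI cuts after base 5 of each site (before the last base), so after positions 87, 103.
ClaI sites (ATCGAT) start at positions 39, 155.
ClaI cuts after base 2 of each site, so after positions 40, 156.
Combined cut positions: 40, 87, 103, 156.
Linear molecule, 4 cuts → 5 fragments:
  1–40 → 40 bp
  41–87 → 47 bp
  88–103 → 16 bp
  104–156 → 53 bp
  157–262 → 106 bp
Sorted largest to smallest: 106, 53, 47, 40, 16 bp.

106, 53, 47, 40, 16 bp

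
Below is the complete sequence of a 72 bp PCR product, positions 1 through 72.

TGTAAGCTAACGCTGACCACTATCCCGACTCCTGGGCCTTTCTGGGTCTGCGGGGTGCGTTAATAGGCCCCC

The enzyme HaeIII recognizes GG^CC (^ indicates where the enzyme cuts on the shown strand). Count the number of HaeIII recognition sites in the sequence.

2

GGCC occurs starting at positions 35, 66.
HaeIII cuts at 2 sites.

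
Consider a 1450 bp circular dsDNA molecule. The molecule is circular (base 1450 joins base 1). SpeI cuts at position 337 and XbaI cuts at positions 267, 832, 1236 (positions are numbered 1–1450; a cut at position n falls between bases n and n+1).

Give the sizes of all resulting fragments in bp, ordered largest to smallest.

Combined cut positions (sorted): 267, 337, 832, 1236.
Circular molecule, 4 cuts → 4 fragments:
  337 − 267 = 70 bp
  832 − 337 = 495 bp
  1236 − 832 = 404 bp
  wrap: 1450 − 1236 + 267 = 481 bp
Sorted largest to smallest: 495, 481, 404, 70 bp.

495, 481, 404, 70 bp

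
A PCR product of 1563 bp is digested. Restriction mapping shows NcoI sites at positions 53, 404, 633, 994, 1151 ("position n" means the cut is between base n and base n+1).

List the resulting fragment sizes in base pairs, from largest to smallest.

Linear molecule, 5 cuts → 6 fragments:
  53 − 0 = 53 bp
  404 − 53 = 351 bp
  633 − 404 = 229 bp
  994 − 633 = 361 bp
  1151 − 994 = 157 bp
  1563 − 1151 = 412 bp
Sorted largest to smallest: 412, 361, 351, 229, 157, 53 bp.

412, 361, 351, 229, 157, 53 bp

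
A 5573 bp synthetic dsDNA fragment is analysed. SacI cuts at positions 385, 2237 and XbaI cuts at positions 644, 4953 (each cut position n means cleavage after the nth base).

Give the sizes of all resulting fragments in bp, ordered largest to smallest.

2716, 1593, 620, 385, 259 bp

Combined cut positions (sorted): 385, 644, 2237, 4953.
Linear molecule, 4 cuts → 5 fragments:
  385 − 0 = 385 bp
  644 − 385 = 259 bp
  2237 − 644 = 1593 bp
  4953 − 2237 = 2716 bp
  5573 − 4953 = 620 bp
Sorted largest to smallest: 2716, 1593, 620, 385, 259 bp.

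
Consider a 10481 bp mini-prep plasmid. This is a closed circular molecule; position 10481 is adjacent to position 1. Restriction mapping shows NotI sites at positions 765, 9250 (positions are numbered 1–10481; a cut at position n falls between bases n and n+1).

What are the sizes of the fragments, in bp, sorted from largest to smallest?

8485, 1996 bp

Circular molecule, 2 cuts → 2 fragments:
  9250 − 765 = 8485 bp
  wrap: 10481 − 9250 + 765 = 1996 bp
Sorted largest to smallest: 8485, 1996 bp.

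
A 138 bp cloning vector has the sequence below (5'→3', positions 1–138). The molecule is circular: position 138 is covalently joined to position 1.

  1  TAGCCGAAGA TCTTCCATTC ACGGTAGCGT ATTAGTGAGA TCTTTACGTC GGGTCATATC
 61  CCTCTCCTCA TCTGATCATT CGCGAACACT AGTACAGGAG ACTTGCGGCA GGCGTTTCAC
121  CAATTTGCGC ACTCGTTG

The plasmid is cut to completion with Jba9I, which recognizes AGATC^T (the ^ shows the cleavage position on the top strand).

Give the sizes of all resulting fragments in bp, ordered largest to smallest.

108, 30 bp

Jba9I sites (AGATCT) start at positions 8, 38.
Jba9I cuts after base 5 of each site (before the last base), so after positions 12, 42.
Circular molecule, 2 cuts → 2 fragments:
  13–42 → 30 bp
  43–138 then 1–12 → 96 + 12 = 108 bp
Sorted largest to smallest: 108, 30 bp.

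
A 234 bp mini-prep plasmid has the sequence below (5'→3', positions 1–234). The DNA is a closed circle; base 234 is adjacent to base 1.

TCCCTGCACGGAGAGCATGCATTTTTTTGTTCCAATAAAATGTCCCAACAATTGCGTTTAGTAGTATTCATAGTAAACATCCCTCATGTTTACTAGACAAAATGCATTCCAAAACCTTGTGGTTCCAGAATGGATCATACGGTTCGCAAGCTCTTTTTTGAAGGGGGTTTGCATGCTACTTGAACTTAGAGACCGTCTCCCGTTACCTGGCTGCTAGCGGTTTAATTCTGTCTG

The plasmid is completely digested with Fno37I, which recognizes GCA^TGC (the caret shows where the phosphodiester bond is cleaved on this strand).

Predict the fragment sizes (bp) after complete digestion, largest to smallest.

156, 78 bp

Fno37I sites (GCATGC) start at positions 15, 171.
Fno37I cuts after base 3 of each site, so after positions 17, 173.
Circular molecule, 2 cuts → 2 fragments:
  18–173 → 156 bp
  174–234 then 1–17 → 61 + 17 = 78 bp
Sorted largest to smallest: 156, 78 bp.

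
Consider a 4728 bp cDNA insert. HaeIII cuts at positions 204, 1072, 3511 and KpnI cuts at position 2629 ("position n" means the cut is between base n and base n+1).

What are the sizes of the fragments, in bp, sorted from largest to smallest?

1557, 1217, 882, 868, 204 bp

Combined cut positions (sorted): 204, 1072, 2629, 3511.
Linear molecule, 4 cuts → 5 fragments:
  204 − 0 = 204 bp
  1072 − 204 = 868 bp
  2629 − 1072 = 1557 bp
  3511 − 2629 = 882 bp
  4728 − 3511 = 1217 bp
Sorted largest to smallest: 1557, 1217, 882, 868, 204 bp.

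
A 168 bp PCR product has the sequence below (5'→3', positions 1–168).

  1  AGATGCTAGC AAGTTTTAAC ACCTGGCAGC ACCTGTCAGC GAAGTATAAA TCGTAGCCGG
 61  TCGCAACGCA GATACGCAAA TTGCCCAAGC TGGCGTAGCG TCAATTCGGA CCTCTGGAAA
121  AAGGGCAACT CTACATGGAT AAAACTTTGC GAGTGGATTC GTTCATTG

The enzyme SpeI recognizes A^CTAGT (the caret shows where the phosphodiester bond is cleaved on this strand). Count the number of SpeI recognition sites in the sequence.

No occurrence of ACTAGT is present in the sequence.
SpeI does not cut: 0 sites.

0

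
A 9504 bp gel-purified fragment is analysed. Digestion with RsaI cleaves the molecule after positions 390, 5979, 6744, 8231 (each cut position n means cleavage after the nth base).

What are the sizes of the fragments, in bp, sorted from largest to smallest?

Linear molecule, 4 cuts → 5 fragments:
  390 − 0 = 390 bp
  5979 − 390 = 5589 bp
  6744 − 5979 = 765 bp
  8231 − 6744 = 1487 bp
  9504 − 8231 = 1273 bp
Sorted largest to smallest: 5589, 1487, 1273, 765, 390 bp.

5589, 1487, 1273, 765, 390 bp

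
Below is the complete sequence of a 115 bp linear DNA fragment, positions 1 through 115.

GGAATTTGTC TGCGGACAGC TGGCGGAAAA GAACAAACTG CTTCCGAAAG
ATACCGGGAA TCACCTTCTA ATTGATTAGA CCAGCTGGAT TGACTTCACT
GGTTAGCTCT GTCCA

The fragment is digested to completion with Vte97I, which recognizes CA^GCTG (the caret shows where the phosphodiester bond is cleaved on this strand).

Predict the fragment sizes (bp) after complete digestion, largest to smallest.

Vte97I sites (CAGCTG) start at positions 17, 82.
Vte97I cuts after base 2 of each site, so after positions 18, 83.
Linear molecule, 2 cuts → 3 fragments:
  1–18 → 18 bp
  19–83 → 65 bp
  84–115 → 32 bp
Sorted largest to smallest: 65, 32, 18 bp.

65, 32, 18 bp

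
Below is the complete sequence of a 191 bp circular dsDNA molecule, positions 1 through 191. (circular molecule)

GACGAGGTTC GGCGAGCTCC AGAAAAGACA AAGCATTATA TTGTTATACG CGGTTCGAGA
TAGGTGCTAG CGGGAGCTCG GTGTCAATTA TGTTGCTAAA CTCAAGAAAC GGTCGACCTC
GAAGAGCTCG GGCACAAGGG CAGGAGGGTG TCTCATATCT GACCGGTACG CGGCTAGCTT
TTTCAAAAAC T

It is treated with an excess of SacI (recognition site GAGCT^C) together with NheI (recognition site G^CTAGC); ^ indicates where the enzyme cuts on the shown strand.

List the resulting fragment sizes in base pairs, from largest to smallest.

50, 48, 45, 36, 12 bp

SacI sites (GAGCTC) start at positions 14, 74, 124.
SacI cuts after base 5 of each site (before the last base), so after positions 18, 78, 128.
NheI sites (GCTAGC) start at positions 66, 173.
NheI cuts after the first base of each site, so after positions 66, 173.
Combined cut positions: 18, 66, 78, 128, 173.
Circular molecule, 5 cuts → 5 fragments:
  19–66 → 48 bp
  67–78 → 12 bp
  79–128 → 50 bp
  129–173 → 45 bp
  174–191 then 1–18 → 18 + 18 = 36 bp
Sorted largest to smallest: 50, 48, 45, 36, 12 bp.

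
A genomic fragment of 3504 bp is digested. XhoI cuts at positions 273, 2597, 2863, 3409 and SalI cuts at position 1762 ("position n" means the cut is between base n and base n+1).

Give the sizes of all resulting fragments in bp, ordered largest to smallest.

Combined cut positions (sorted): 273, 1762, 2597, 2863, 3409.
Linear molecule, 5 cuts → 6 fragments:
  273 − 0 = 273 bp
  1762 − 273 = 1489 bp
  2597 − 1762 = 835 bp
  2863 − 2597 = 266 bp
  3409 − 2863 = 546 bp
  3504 − 3409 = 95 bp
Sorted largest to smallest: 1489, 835, 546, 273, 266, 95 bp.

1489, 835, 546, 273, 266, 95 bp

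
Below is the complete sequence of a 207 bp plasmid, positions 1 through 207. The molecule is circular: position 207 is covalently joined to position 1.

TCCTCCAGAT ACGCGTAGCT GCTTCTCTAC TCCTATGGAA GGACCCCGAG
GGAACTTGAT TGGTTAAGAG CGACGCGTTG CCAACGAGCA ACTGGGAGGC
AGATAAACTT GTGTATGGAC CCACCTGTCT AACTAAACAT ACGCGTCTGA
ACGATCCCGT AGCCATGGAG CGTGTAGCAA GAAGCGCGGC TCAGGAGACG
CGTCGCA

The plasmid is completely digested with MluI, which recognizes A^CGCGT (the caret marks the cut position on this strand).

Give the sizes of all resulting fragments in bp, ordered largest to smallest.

68, 62, 57, 20 bp

MluI sites (ACGCGT) start at positions 11, 73, 141, 198.
MluI cuts after the first base of each site, so after positions 11, 73, 141, 198.
Circular molecule, 4 cuts → 4 fragments:
  12–73 → 62 bp
  74–141 → 68 bp
  142–198 → 57 bp
  199–207 then 1–11 → 9 + 11 = 20 bp
Sorted largest to smallest: 68, 62, 57, 20 bp.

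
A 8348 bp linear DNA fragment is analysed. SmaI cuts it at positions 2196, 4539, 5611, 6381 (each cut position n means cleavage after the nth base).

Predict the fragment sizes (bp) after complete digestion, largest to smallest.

2343, 2196, 1967, 1072, 770 bp

Linear molecule, 4 cuts → 5 fragments:
  2196 − 0 = 2196 bp
  4539 − 2196 = 2343 bp
  5611 − 4539 = 1072 bp
  6381 − 5611 = 770 bp
  8348 − 6381 = 1967 bp
Sorted largest to smallest: 2343, 2196, 1967, 1072, 770 bp.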